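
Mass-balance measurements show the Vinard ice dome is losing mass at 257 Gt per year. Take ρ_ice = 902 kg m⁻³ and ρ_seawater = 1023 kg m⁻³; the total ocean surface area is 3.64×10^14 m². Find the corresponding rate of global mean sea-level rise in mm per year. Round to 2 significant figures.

ρ_w = 1023 kg m⁻³. Annual water volume added = 257 Gt / ρ_w = 2.570×10^14 kg / 1023 kg m⁻³ = 2.512×10^11 m³.
Δh per year = 2.512×10^11 / 3.64×10^14 = 6.90×10^-4 m = 0.69 mm.

≈ 0.69 mm/yr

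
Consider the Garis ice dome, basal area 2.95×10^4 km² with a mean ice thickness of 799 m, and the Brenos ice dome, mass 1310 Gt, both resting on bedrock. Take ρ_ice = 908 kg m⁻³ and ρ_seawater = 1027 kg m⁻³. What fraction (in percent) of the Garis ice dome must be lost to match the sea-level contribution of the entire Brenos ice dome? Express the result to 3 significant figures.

Equal sea-level rise means equal mass of meltwater, i.e. equal mass of ice lost.
Ice mass of Brenos: 1.310×10^15 kg; ice mass of Garis: 2.140×10^16 kg.
Fraction required = 1.310×10^15 / 2.140×10^16 = 0.0612 → 6.12 %.

≈ 6.12 %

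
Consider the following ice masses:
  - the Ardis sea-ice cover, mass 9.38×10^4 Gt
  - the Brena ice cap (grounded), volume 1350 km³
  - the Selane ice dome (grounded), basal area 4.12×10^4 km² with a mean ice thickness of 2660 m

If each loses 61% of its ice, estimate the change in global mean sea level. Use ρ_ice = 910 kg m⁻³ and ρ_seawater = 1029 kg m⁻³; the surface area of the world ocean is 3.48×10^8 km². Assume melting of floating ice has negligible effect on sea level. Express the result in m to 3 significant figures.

The Ardis sea-ice cover is floating and already displaces its own weight of water, so its melt adds essentially nothing to sea level.
Brena: 0.61 × 1350 km³ × (910/1029) = 728.3 km³ of water.
Selane: ice volume = 4.12×10^4 km² × 2660 m = 1.096×10^5 km³; 0.61 × 1.096×10^5 × (910/1029) = 5.912×10^4 km³ of water.
Total added water ≈ 5.985×10^13 m³ over 3.48×10^14 m² → Δh = 0.172 m.

≈ 0.172 m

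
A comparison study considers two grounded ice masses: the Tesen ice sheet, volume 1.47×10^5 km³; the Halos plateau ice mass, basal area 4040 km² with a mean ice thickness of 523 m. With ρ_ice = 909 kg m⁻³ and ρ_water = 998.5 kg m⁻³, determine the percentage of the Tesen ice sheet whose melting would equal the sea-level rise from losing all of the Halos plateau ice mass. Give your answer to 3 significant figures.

≈ 1.44 %

Equal sea-level rise means equal mass of meltwater, i.e. equal mass of ice lost.
Ice mass of Halos: 1.921×10^15 kg; ice mass of Tesen: 1.336×10^17 kg.
Fraction required = 1.921×10^15 / 1.336×10^17 = 0.0144 → 1.44 %.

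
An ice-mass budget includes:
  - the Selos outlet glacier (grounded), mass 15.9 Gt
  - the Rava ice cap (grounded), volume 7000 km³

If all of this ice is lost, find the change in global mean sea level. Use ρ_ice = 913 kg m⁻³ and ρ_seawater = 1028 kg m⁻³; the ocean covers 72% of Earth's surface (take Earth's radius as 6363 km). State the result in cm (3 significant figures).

Selos: 15.9 Gt = 1.590×10^13 kg; dividing by ρ_w = 1028 kg m⁻³ gives 1.547×10^10 m³ of water.
Rava: 7000 km³ × (913/1028) = 6217 km³ of water.
Total added water ≈ 6.232×10^12 m³ over 3.66×10^14 m² → Δh = 0.0170 m = 1.70 cm.

≈ 1.70 cm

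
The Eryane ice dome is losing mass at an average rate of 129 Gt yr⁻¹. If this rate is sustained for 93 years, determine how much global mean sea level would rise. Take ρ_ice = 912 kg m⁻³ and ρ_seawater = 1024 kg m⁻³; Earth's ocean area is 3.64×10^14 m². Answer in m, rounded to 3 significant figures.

Total mass lost = 129 Gt/yr × 93 yr = 1.200×10^4 Gt = 1.200×10^16 kg.
ρ_w = 1024 kg m⁻³, so water volume = 1.200×10^16 / 1024 = 1.172×10^13 m³.
Δh = 1.172×10^13 / 3.64×10^14 = 0.0322 m.

≈ 0.0322 m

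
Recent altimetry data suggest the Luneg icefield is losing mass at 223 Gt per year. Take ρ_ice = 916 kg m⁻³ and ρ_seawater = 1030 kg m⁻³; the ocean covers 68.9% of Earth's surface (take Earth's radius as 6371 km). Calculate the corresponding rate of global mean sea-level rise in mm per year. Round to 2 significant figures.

≈ 0.62 mm/yr

ρ_w = 1030 kg m⁻³. Annual water volume added = 223 Gt / ρ_w = 2.230×10^14 kg / 1030 kg m⁻³ = 2.165×10^11 m³.
Δh per year = 2.165×10^11 / 3.51×10^14 = 6.16×10^-4 m = 0.62 mm.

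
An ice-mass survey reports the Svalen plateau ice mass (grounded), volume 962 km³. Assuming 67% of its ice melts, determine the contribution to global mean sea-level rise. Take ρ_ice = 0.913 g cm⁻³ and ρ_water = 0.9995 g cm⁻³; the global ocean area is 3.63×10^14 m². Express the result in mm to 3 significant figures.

Svalen: 0.67 × 962 km³ × (913/999.5) = 588.8 km³ of water.
Spread over 3.63×10^14 m² of ocean, Δh = 5.888×10^11 / 3.63×10^14 = 1.62×10^-3 m = 1.62 mm.

≈ 1.62 mm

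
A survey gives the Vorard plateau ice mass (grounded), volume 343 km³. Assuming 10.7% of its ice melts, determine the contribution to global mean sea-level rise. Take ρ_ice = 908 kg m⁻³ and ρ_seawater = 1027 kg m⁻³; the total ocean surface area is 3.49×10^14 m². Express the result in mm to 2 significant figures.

Vorard: 0.107 × 343 km³ × (908/1027) = 32.45 km³ of water.
Spread over 3.49×10^14 m² of ocean, Δh = 3.245×10^10 / 3.49×10^14 = 9.30×10^-5 m = 0.093 mm.

≈ 0.093 mm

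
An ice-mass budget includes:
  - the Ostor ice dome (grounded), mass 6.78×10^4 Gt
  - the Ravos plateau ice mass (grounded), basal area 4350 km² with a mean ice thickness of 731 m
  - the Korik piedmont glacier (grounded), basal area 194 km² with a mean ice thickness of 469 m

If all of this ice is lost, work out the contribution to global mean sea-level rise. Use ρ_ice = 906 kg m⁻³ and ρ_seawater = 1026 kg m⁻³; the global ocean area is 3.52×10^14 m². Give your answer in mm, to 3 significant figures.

Ostor: 6.78×10^4 Gt = 6.780×10^16 kg; dividing by ρ_w = 1026 kg m⁻³ gives 6.608×10^13 m³ of water.
Ravos: ice volume = 4350 km² × 731 m = 3180 km³; 3180 × (906/1026) = 2808 km³ of water.
Korik: ice volume = 194 km² × 469 m = 90.99 km³; 90.99 × (906/1026) = 80.34 km³ of water.
Total added water ≈ 6.897×10^13 m³ over 3.52×10^14 m² → Δh = 0.196 m = 196 mm.

≈ 196 mm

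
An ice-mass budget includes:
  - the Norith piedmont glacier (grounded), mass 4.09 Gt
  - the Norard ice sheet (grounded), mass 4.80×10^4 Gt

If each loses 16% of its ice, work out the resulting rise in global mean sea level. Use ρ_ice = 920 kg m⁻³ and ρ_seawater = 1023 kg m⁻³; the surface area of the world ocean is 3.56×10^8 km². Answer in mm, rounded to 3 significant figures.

≈ 21.1 mm

Norith: 0.16 × 4.09 Gt = 6.544×10^11 kg; dividing by ρ_w = 1023 kg m⁻³ gives 6.397×10^8 m³ of water.
Norard: 0.16 × 4.80×10^4 Gt = 7.680×10^15 kg; dividing by ρ_w = 1023 kg m⁻³ gives 7.507×10^12 m³ of water.
Total added water ≈ 7.508×10^12 m³ over 3.56×10^14 m² → Δh = 0.0211 m = 21.1 mm.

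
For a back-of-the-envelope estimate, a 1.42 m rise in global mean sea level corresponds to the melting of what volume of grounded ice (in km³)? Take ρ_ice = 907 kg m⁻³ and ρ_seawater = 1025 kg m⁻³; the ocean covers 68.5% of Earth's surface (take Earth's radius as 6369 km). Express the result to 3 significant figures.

≈ 5.60×10^5 km³

Required water volume = Δh × A = 1.42 m × 3.49×10^14 m² = 4.958×10^14 m³ = 4.958×10^5 km³.
Ice volume = water volume × ρ_w/ρ_ice = 4.958×10^5 × 1025/907 = 5.60×10^5 km³.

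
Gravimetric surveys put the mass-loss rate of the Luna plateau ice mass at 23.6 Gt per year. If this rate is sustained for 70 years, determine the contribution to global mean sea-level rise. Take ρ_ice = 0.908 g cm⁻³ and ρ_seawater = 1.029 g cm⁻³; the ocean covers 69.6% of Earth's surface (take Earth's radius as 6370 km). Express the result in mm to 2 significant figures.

≈ 4.5 mm

Total mass lost = 23.6 Gt/yr × 70 yr = 1652 Gt = 1.652×10^15 kg.
ρ_w = 1.029 g cm⁻³ = 1029 kg m⁻³, so water volume = 1.652×10^15 / 1029 = 1.605×10^12 m³.
Δh = 1.605×10^12 / 3.55×10^14 = 4.52×10^-3 m = 4.5 mm.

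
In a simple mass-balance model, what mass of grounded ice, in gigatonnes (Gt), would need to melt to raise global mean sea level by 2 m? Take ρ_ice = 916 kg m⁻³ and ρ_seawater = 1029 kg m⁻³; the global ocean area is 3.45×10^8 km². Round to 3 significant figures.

Required water volume = Δh × A = 2 m × 3.45×10^14 m² = 6.900×10^14 m³.
ρ_w = 1029 kg m⁻³, so the mass of water = 6.900×10^14 m³ × 1029 kg m⁻³ = 7.100×10^17 kg = 7.10×10^5 Gt (and the same mass of ice, by conservation).

≈ 7.10×10^5 Gt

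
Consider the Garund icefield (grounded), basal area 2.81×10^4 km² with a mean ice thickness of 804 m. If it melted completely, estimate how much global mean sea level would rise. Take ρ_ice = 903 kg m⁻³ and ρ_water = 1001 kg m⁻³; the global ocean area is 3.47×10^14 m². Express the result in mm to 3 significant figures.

Garund: ice volume = 2.81×10^4 km² × 804 m = 2.259×10^4 km³; 2.259×10^4 × (903/1001) = 2.038×10^4 km³ of water.
Spread over 3.47×10^14 m² of ocean, Δh = 2.038×10^13 / 3.47×10^14 = 0.0587 m = 58.7 mm.

≈ 58.7 mm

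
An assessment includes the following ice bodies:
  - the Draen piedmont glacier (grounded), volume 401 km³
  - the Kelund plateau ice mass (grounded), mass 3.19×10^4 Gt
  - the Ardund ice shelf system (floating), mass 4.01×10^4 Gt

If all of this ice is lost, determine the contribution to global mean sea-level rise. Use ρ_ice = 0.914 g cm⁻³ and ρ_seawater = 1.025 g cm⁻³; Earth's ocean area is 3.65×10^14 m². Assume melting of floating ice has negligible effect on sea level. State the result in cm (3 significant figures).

≈ 8.62 cm

Draen: 401 km³ × (914/1025) = 357.6 km³ of water.
Kelund: 3.19×10^4 Gt = 3.190×10^16 kg; dividing by ρ_w = 1.025 g cm⁻³ = 1025 kg m⁻³ gives 3.112×10^13 m³ of water.
The Ardund ice shelf system is floating and already displaces its own weight of water, so its melt adds essentially nothing to sea level.
Total added water ≈ 3.148×10^13 m³ over 3.65×10^14 m² → Δh = 0.0862 m = 8.62 cm.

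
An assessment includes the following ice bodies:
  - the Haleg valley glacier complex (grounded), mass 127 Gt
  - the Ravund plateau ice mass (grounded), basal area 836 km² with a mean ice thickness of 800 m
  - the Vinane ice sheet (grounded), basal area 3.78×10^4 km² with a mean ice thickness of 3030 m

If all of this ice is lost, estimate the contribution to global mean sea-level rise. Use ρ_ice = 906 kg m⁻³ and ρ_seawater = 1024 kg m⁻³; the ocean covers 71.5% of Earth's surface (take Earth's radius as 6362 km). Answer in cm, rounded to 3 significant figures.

≈ 28.1 cm

Haleg: 127 Gt = 1.270×10^14 kg; dividing by ρ_w = 1024 kg m⁻³ gives 1.240×10^11 m³ of water.
Ravund: ice volume = 836 km² × 800 m = 668.8 km³; 668.8 × (906/1024) = 591.7 km³ of water.
Vinane: ice volume = 3.78×10^4 km² × 3030 m = 1.145×10^5 km³; 1.145×10^5 × (906/1024) = 1.013×10^5 km³ of water.
Total added water ≈ 1.021×10^14 m³ over 3.64×10^14 m² → Δh = 0.281 m = 28.1 cm.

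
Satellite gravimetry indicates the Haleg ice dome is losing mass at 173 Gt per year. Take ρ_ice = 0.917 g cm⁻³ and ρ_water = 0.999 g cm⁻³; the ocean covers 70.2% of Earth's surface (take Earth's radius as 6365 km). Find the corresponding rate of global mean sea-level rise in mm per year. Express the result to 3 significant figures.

≈ 0.485 mm/yr

ρ_w = 0.999 g cm⁻³ = 999 kg m⁻³. Annual water volume added = 173 Gt / ρ_w = 1.730×10^14 kg / 999 kg m⁻³ = 1.732×10^11 m³.
Δh per year = 1.732×10^11 / 3.57×10^14 = 4.85×10^-4 m = 0.485 mm.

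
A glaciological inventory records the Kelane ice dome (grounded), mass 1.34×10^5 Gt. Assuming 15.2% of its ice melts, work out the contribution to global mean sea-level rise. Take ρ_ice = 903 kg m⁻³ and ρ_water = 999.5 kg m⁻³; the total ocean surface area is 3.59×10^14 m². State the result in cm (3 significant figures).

Kelane: 0.152 × 1.34×10^5 Gt = 2.037×10^16 kg; dividing by ρ_w = 999.5 kg m⁻³ gives 2.038×10^13 m³ of water.
Spread over 3.59×10^14 m² of ocean, Δh = 2.038×10^13 / 3.59×10^14 = 0.0568 m = 5.68 cm.

≈ 5.68 cm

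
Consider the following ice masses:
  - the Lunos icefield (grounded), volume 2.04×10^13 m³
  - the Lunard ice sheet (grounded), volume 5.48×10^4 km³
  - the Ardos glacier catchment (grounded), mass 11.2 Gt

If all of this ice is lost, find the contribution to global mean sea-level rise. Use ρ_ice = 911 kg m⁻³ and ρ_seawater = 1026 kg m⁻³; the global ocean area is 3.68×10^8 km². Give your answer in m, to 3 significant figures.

≈ 0.181 m

Lunos: 2.04×10^13 m³ × (911/1026) = 1.811×10^13 m³ of water.
Lunard: 5.48×10^4 km³ × (911/1026) = 4.866×10^4 km³ of water.
Ardos: 11.2 Gt = 1.120×10^13 kg; dividing by ρ_w = 1026 kg m⁻³ gives 1.092×10^10 m³ of water.
Total added water ≈ 6.678×10^13 m³ over 3.68×10^14 m² → Δh = 0.181 m.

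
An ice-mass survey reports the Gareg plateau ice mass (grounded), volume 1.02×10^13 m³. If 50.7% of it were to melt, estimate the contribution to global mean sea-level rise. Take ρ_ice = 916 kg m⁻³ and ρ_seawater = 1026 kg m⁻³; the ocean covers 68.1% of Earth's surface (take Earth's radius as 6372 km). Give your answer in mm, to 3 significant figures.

≈ 13.3 mm

Gareg: 0.507 × 1.02×10^13 m³ × (916/1026) = 4.617×10^12 m³ of water.
Spread over 3.47×10^14 m² of ocean, Δh = 4.617×10^12 / 3.47×10^14 = 0.0133 m = 13.3 mm.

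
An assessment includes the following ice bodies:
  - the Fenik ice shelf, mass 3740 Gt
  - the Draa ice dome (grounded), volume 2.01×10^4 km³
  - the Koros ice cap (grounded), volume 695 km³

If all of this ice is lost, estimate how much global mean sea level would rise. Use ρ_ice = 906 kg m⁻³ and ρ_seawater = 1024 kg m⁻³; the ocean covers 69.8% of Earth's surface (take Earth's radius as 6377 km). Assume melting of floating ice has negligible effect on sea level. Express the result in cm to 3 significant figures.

The Fenik ice shelf is floating and already displaces its own weight of water, so its melt adds essentially nothing to sea level.
Draa: 2.01×10^4 km³ × (906/1024) = 1.778×10^4 km³ of water.
Koros: 695 km³ × (906/1024) = 614.9 km³ of water.
Total added water ≈ 1.840×10^13 m³ over 3.57×10^14 m² → Δh = 0.0516 m = 5.16 cm.

≈ 5.16 cm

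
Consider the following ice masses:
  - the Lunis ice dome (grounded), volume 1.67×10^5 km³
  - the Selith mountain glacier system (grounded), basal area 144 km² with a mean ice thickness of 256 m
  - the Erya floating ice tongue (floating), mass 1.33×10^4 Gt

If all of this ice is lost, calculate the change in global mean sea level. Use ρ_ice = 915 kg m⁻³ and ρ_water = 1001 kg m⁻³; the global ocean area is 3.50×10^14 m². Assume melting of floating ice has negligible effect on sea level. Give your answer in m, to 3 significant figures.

≈ 0.436 m

Lunis: 1.67×10^5 km³ × (915/1001) = 1.527×10^5 km³ of water.
Selith: ice volume = 144 km² × 256 m = 36.86 km³; 36.86 × (915/1001) = 33.70 km³ of water.
The Erya floating ice tongue is floating and already displaces its own weight of water, so its melt adds essentially nothing to sea level.
Total added water ≈ 1.527×10^14 m³ over 3.50×10^14 m² → Δh = 0.436 m.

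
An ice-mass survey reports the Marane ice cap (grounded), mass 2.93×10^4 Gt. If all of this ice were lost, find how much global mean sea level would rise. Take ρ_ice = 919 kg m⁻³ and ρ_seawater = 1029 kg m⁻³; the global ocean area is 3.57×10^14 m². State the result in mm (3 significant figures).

Marane: 2.93×10^4 Gt = 2.930×10^16 kg; dividing by ρ_w = 1029 kg m⁻³ gives 2.847×10^13 m³ of water.
Spread over 3.57×10^14 m² of ocean, Δh = 2.847×10^13 / 3.57×10^14 = 0.0798 m = 79.8 mm.

≈ 79.8 mm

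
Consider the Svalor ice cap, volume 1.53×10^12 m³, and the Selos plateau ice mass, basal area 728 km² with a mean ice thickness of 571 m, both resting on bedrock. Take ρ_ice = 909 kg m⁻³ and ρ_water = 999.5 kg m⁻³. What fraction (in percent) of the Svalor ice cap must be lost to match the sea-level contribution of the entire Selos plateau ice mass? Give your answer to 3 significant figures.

Equal sea-level rise means equal mass of meltwater, i.e. equal mass of ice lost.
Ice mass of Selos: 3.779×10^14 kg; ice mass of Svalor: 1.391×10^15 kg.
Fraction required = 3.779×10^14 / 1.391×10^15 = 0.272 → 27.2 %.

≈ 27.2 %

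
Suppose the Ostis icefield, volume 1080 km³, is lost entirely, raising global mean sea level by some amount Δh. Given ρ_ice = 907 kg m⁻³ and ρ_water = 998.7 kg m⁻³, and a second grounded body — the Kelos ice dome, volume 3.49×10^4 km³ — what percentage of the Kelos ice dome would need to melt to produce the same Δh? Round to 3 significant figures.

≈ 3.09 %

Equal sea-level rise means equal mass of meltwater, i.e. equal mass of ice lost.
Ice mass of Ostis: 9.796×10^14 kg; ice mass of Kelos: 3.165×10^16 kg.
Fraction required = 9.796×10^14 / 3.165×10^16 = 0.0309 → 3.09 %.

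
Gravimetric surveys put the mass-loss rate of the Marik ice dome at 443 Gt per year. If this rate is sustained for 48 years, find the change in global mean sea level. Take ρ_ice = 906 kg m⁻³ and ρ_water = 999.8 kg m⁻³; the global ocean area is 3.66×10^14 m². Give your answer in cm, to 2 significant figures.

≈ 5.8 cm

Total mass lost = 443 Gt/yr × 48 yr = 2.126×10^4 Gt = 2.126×10^16 kg.
ρ_w = 999.8 kg m⁻³, so water volume = 2.126×10^16 / 999.8 = 2.127×10^13 m³.
Δh = 2.127×10^13 / 3.66×10^14 = 0.0581 m = 5.8 cm.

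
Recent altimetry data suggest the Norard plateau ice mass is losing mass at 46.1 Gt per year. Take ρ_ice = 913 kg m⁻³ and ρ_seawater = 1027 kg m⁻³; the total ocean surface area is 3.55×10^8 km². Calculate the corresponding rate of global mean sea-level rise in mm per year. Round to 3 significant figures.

≈ 0.126 mm/yr

ρ_w = 1027 kg m⁻³. Annual water volume added = 46.1 Gt / ρ_w = 4.610×10^13 kg / 1027 kg m⁻³ = 4.489×10^10 m³.
Δh per year = 4.489×10^10 / 3.55×10^14 = 1.26×10^-4 m = 0.126 mm.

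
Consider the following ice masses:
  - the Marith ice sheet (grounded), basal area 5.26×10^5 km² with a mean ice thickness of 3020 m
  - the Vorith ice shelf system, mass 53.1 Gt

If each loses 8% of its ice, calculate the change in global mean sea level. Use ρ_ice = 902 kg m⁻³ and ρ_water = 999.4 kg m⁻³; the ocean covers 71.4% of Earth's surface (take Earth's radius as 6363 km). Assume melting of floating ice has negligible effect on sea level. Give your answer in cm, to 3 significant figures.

Marith: ice volume = 5.26×10^5 km² × 3020 m = 1.589×10^6 km³; 0.08 × 1.589×10^6 × (902/999.4) = 1.147×10^5 km³ of water.
The Vorith ice shelf system is floating and already displaces its own weight of water, so its melt adds essentially nothing to sea level.
Total added water ≈ 1.147×10^14 m³ over 3.63×10^14 m² → Δh = 0.316 m = 31.6 cm.

≈ 31.6 cm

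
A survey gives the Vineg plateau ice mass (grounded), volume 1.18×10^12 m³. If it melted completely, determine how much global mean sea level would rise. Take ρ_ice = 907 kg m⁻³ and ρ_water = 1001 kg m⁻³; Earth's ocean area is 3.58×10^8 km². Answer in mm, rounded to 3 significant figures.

≈ 2.99 mm

Vineg: 1.18×10^12 m³ × (907/1001) = 1.069×10^12 m³ of water.
Spread over 3.58×10^14 m² of ocean, Δh = 1.069×10^12 / 3.58×10^14 = 2.99×10^-3 m = 2.99 mm.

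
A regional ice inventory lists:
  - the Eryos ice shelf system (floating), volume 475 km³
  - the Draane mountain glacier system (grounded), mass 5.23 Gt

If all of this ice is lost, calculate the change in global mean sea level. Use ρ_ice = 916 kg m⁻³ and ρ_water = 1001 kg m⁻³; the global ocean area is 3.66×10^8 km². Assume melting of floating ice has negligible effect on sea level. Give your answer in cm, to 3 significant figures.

≈ 1.43×10^-3 cm

The Eryos ice shelf system is floating and already displaces its own weight of water, so its melt adds essentially nothing to sea level.
Draane: 5.23 Gt = 5.230×10^12 kg; dividing by ρ_w = 1001 kg m⁻³ gives 5.225×10^9 m³ of water.
Total added water ≈ 5.225×10^9 m³ over 3.66×10^14 m² → Δh = 1.43×10^-5 m = 1.43×10^-3 cm.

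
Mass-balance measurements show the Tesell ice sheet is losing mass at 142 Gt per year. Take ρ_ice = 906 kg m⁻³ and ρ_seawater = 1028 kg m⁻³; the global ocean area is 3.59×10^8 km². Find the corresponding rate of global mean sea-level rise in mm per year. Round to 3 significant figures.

ρ_w = 1028 kg m⁻³. Annual water volume added = 142 Gt / ρ_w = 1.420×10^14 kg / 1028 kg m⁻³ = 1.381×10^11 m³.
Δh per year = 1.381×10^11 / 3.59×10^14 = 3.85×10^-4 m = 0.385 mm.

≈ 0.385 mm/yr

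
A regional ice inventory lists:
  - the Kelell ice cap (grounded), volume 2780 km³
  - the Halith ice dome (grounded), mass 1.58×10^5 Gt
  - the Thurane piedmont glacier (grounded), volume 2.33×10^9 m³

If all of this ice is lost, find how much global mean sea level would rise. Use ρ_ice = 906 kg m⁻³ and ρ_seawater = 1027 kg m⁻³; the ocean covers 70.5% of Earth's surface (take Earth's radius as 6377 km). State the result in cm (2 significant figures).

≈ 43 cm

Kelell: 2780 km³ × (906/1027) = 2452 km³ of water.
Halith: 1.58×10^5 Gt = 1.580×10^17 kg; dividing by ρ_w = 1027 kg m⁻³ gives 1.538×10^14 m³ of water.
Thurane: 2.33×10^9 m³ × (906/1027) = 2.055×10^9 m³ of water.
Total added water ≈ 1.563×10^14 m³ over 3.60×10^14 m² → Δh = 0.434 m = 43 cm.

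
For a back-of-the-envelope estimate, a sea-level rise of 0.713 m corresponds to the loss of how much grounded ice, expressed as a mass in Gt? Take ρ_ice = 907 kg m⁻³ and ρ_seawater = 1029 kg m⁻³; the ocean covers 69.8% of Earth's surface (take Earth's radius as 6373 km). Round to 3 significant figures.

≈ 2.61×10^5 Gt

Required water volume = Δh × A = 0.713 m × 3.56×10^14 m² = 2.540×10^14 m³.
ρ_w = 1029 kg m⁻³, so the mass of water = 2.540×10^14 m³ × 1029 kg m⁻³ = 2.614×10^17 kg = 2.61×10^5 Gt (and the same mass of ice, by conservation).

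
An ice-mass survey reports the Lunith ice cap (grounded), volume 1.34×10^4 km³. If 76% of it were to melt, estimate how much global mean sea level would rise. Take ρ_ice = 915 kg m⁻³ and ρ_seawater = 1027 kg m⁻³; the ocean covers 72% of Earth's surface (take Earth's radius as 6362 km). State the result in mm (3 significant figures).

Lunith: 0.76 × 1.34×10^4 km³ × (915/1027) = 9073 km³ of water.
Spread over 3.66×10^14 m² of ocean, Δh = 9.073×10^12 / 3.66×10^14 = 0.0248 m = 24.8 mm.

≈ 24.8 mm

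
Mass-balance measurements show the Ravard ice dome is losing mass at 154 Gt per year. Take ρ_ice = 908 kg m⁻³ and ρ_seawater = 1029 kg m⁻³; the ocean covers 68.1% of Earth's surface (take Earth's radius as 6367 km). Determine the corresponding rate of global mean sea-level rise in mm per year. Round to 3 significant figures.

ρ_w = 1029 kg m⁻³. Annual water volume added = 154 Gt / ρ_w = 1.540×10^14 kg / 1029 kg m⁻³ = 1.497×10^11 m³.
Δh per year = 1.497×10^11 / 3.47×10^14 = 4.31×10^-4 m = 0.431 mm.

≈ 0.431 mm/yr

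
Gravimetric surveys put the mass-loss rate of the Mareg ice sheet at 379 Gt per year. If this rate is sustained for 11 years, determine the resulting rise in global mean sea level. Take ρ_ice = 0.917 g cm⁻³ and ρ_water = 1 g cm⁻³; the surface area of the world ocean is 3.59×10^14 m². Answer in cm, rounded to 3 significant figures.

Total mass lost = 379 Gt/yr × 11 yr = 4169 Gt = 4.169×10^15 kg.
ρ_w = 1 g cm⁻³ = 1000 kg m⁻³, so water volume = 4.169×10^15 / 1000 = 4.169×10^12 m³.
Δh = 4.169×10^12 / 3.59×10^14 = 0.0116 m = 1.16 cm.

≈ 1.16 cm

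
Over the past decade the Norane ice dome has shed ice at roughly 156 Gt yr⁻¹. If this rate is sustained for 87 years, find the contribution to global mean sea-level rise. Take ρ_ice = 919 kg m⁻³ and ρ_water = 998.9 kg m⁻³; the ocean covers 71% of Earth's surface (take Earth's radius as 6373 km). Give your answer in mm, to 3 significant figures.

Total mass lost = 156 Gt/yr × 87 yr = 1.357×10^4 Gt = 1.357×10^16 kg.
ρ_w = 998.9 kg m⁻³, so water volume = 1.357×10^16 / 998.9 = 1.359×10^13 m³.
Δh = 1.359×10^13 / 3.62×10^14 = 0.0375 m = 37.5 mm.

≈ 37.5 mm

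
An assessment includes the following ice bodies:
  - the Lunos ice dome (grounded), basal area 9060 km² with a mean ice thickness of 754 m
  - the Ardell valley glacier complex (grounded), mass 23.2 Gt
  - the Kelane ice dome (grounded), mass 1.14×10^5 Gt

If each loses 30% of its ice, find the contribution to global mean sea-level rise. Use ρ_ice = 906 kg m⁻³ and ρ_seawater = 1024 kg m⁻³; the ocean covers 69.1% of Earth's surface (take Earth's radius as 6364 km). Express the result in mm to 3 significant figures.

Lunos: ice volume = 9060 km² × 754 m = 6831 km³; 0.3 × 6831 × (906/1024) = 1813 km³ of water.
Ardell: 0.3 × 23.2 Gt = 6.960×10^12 kg; dividing by ρ_w = 1024 kg m⁻³ gives 6.797×10^9 m³ of water.
Kelane: 0.3 × 1.14×10^5 Gt = 3.420×10^16 kg; dividing by ρ_w = 1024 kg m⁻³ gives 3.340×10^13 m³ of water.
Total added water ≈ 3.522×10^13 m³ over 3.52×10^14 m² → Δh = 0.100 m = 100 mm.

≈ 100 mm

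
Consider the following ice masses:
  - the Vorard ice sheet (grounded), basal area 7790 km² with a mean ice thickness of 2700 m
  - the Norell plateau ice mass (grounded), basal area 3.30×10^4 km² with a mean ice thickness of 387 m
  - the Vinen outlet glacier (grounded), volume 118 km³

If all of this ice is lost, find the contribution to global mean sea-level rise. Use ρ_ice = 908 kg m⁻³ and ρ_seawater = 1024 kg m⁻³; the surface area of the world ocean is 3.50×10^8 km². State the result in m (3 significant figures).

Vorard: ice volume = 7790 km² × 2700 m = 2.103×10^4 km³; 2.103×10^4 × (908/1024) = 1.865×10^4 km³ of water.
Norell: ice volume = 3.30×10^4 km² × 387 m = 1.277×10^4 km³; 1.277×10^4 × (908/1024) = 1.132×10^4 km³ of water.
Vinen: 118 km³ × (908/1024) = 104.6 km³ of water.
Total added water ≈ 3.008×10^13 m³ over 3.50×10^14 m² → Δh = 0.0859 m.

≈ 0.0859 m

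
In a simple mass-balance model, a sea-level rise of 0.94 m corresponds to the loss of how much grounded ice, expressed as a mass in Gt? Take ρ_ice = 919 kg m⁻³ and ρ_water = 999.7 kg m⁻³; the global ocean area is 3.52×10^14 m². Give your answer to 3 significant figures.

Required water volume = Δh × A = 0.94 m × 3.52×10^14 m² = 3.309×10^14 m³.
ρ_w = 999.7 kg m⁻³, so the mass of water = 3.309×10^14 m³ × 999.7 kg m⁻³ = 3.308×10^17 kg = 3.31×10^5 Gt (and the same mass of ice, by conservation).

≈ 3.31×10^5 Gt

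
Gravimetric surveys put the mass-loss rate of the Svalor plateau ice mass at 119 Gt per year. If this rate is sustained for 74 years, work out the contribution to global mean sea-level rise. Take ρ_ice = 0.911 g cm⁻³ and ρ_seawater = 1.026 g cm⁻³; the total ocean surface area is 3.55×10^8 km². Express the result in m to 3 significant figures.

Total mass lost = 119 Gt/yr × 74 yr = 8806 Gt = 8.806×10^15 kg.
ρ_w = 1.026 g cm⁻³ = 1026 kg m⁻³, so water volume = 8.806×10^15 / 1026 = 8.583×10^12 m³.
Δh = 8.583×10^12 / 3.55×10^14 = 0.0242 m.

≈ 0.0242 m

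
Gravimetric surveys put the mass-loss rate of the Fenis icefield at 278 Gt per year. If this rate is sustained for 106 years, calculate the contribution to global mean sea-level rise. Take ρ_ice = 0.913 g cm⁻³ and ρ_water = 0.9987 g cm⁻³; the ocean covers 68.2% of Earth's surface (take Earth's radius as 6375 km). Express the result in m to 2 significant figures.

≈ 0.085 m

Total mass lost = 278 Gt/yr × 106 yr = 2.947×10^4 Gt = 2.947×10^16 kg.
ρ_w = 0.9987 g cm⁻³ = 998.7 kg m⁻³, so water volume = 2.947×10^16 / 998.7 = 2.951×10^13 m³.
Δh = 2.951×10^13 / 3.48×10^14 = 0.0847 m.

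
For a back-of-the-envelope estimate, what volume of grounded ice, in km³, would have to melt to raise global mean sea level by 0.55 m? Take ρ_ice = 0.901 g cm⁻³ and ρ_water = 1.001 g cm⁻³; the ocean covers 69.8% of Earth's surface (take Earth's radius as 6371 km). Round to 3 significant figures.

Required water volume = Δh × A = 0.55 m × 3.56×10^14 m² = 1.958×10^14 m³ = 1.958×10^5 km³.
Ice volume = water volume × ρ_w/ρ_ice = 1.958×10^5 × 1001/901 = 2.18×10^5 km³.

≈ 2.18×10^5 km³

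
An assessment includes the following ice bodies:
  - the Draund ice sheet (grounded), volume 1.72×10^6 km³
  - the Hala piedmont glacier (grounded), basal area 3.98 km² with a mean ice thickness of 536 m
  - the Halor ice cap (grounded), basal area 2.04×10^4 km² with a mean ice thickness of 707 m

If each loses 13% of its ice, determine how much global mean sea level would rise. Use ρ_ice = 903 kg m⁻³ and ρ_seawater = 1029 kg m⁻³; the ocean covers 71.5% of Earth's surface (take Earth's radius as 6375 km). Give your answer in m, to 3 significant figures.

≈ 0.542 m

Draund: 0.13 × 1.72×10^6 km³ × (903/1029) = 1.962×10^5 km³ of water.
Hala: ice volume = 3.98 km² × 536 m = 2.133 km³; 0.13 × 2.133 × (903/1029) = 0.2434 km³ of water.
Halor: ice volume = 2.04×10^4 km² × 707 m = 1.442×10^4 km³; 0.13 × 1.442×10^4 × (903/1029) = 1645 km³ of water.
Total added water ≈ 1.979×10^14 m³ over 3.65×10^14 m² → Δh = 0.542 m.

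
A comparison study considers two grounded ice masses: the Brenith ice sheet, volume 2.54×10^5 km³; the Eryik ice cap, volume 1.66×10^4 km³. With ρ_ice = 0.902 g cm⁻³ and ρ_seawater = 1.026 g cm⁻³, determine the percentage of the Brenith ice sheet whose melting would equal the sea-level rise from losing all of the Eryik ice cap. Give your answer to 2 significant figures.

Equal sea-level rise means equal mass of meltwater, i.e. equal mass of ice lost.
Ice mass of Eryik: 1.497×10^16 kg; ice mass of Brenith: 2.291×10^17 kg.
Fraction required = 1.497×10^16 / 2.291×10^17 = 0.0654 → 6.5 %.

≈ 6.5 %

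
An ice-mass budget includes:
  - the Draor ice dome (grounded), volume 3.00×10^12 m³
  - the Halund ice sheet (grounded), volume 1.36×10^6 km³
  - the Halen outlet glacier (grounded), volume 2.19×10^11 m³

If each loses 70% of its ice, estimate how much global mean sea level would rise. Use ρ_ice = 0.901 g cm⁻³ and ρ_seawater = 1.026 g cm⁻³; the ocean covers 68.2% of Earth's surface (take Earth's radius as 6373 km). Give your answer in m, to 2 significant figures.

Draor: 0.7 × 3.00×10^12 m³ × (901/1026) = 1.844×10^12 m³ of water.
Halund: 0.7 × 1.36×10^6 km³ × (901/1026) = 8.360×10^5 km³ of water.
Halen: 0.7 × 2.19×10^11 m³ × (901/1026) = 1.346×10^11 m³ of water.
Total added water ≈ 8.380×10^14 m³ over 3.48×10^14 m² → Δh = 2.41 m.

≈ 2.4 m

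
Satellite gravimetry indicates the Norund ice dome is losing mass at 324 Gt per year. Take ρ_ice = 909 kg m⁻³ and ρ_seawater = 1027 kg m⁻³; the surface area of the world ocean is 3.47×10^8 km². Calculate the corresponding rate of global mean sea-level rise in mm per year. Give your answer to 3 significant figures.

ρ_w = 1027 kg m⁻³. Annual water volume added = 324 Gt / ρ_w = 3.240×10^14 kg / 1027 kg m⁻³ = 3.155×10^11 m³.
Δh per year = 3.155×10^11 / 3.47×10^14 = 9.09×10^-4 m = 0.909 mm.

≈ 0.909 mm/yr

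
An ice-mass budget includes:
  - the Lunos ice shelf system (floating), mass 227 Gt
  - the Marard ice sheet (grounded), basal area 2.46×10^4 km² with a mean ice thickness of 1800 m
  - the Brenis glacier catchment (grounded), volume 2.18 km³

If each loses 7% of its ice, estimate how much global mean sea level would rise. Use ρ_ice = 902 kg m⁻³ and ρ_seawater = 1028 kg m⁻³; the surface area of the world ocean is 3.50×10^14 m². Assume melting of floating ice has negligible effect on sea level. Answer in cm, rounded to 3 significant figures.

≈ 0.777 cm

The Lunos ice shelf system is floating and already displaces its own weight of water, so its melt adds essentially nothing to sea level.
Marard: ice volume = 2.46×10^4 km² × 1800 m = 4.428×10^4 km³; 0.07 × 4.428×10^4 × (902/1028) = 2720 km³ of water.
Brenis: 0.07 × 2.18 km³ × (902/1028) = 0.1339 km³ of water.
Total added water ≈ 2.720×10^12 m³ over 3.50×10^14 m² → Δh = 7.77×10^-3 m = 0.777 cm.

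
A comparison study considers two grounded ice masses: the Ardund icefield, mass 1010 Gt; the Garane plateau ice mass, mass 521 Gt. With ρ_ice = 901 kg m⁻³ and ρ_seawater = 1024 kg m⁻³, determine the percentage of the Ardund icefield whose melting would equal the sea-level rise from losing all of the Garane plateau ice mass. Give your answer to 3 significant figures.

≈ 51.6 %

Equal sea-level rise means equal mass of meltwater, i.e. equal mass of ice lost.
Ice mass of Garane: 5.210×10^14 kg; ice mass of Ardund: 1.010×10^15 kg.
Fraction required = 5.210×10^14 / 1.010×10^15 = 0.516 → 51.6 %.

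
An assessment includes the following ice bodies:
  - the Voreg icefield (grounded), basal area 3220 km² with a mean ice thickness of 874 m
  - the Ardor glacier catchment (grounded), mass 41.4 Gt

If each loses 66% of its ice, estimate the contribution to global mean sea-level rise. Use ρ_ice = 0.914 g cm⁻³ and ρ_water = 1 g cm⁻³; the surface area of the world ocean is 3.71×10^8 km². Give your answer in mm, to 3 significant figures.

Voreg: ice volume = 3220 km² × 874 m = 2814 km³; 0.66 × 2814 × (914/1000) = 1698 km³ of water.
Ardor: 0.66 × 41.4 Gt = 2.732×10^13 kg; dividing by ρ_w = 1 g cm⁻³ = 1000 kg m⁻³ gives 2.732×10^10 m³ of water.
Total added water ≈ 1.725×10^12 m³ over 3.71×10^14 m² → Δh = 4.65×10^-3 m = 4.65 mm.

≈ 4.65 mm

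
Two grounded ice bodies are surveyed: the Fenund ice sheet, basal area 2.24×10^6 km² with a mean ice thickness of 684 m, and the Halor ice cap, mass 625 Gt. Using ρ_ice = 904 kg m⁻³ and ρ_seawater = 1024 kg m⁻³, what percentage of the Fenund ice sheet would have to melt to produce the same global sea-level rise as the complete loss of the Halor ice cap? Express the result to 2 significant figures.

≈ 0.045 %

Equal sea-level rise means equal mass of meltwater, i.e. equal mass of ice lost.
Ice mass of Halor: 6.250×10^14 kg; ice mass of Fenund: 1.385×10^18 kg.
Fraction required = 6.250×10^14 / 1.385×10^18 = 4.51×10^-4 → 0.045 %.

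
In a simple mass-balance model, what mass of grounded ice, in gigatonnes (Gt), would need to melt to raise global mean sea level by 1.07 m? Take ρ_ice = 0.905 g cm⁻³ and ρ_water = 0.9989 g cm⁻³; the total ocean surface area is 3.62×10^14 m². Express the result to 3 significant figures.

≈ 3.87×10^5 Gt

Required water volume = Δh × A = 1.07 m × 3.62×10^14 m² = 3.873×10^14 m³.
ρ_w = 0.9989 g cm⁻³ = 998.9 kg m⁻³, so the mass of water = 3.873×10^14 m³ × 998.9 kg m⁻³ = 3.869×10^17 kg = 3.87×10^5 Gt (and the same mass of ice, by conservation).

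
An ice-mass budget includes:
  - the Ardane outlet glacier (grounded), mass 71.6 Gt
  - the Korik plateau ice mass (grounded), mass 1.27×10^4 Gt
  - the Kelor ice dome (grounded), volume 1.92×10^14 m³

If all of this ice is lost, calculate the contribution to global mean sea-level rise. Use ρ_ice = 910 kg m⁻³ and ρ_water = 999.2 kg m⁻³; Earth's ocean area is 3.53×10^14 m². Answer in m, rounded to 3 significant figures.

Ardane: 71.6 Gt = 7.160×10^13 kg; dividing by ρ_w = 999.2 kg m⁻³ gives 7.166×10^10 m³ of water.
Korik: 1.27×10^4 Gt = 1.270×10^16 kg; dividing by ρ_w = 999.2 kg m⁻³ gives 1.271×10^13 m³ of water.
Kelor: 1.92×10^14 m³ × (910/999.2) = 1.749×10^14 m³ of water.
Total added water ≈ 1.876×10^14 m³ over 3.53×10^14 m² → Δh = 0.532 m.

≈ 0.532 m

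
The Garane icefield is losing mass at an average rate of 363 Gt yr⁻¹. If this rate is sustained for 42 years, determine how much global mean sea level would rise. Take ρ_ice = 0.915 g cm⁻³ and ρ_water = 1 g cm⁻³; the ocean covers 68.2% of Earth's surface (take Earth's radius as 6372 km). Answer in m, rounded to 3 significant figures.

≈ 0.0438 m

Total mass lost = 363 Gt/yr × 42 yr = 1.525×10^4 Gt = 1.525×10^16 kg.
ρ_w = 1 g cm⁻³ = 1000 kg m⁻³, so water volume = 1.525×10^16 / 1000 = 1.525×10^13 m³.
Δh = 1.525×10^13 / 3.48×10^14 = 0.0438 m.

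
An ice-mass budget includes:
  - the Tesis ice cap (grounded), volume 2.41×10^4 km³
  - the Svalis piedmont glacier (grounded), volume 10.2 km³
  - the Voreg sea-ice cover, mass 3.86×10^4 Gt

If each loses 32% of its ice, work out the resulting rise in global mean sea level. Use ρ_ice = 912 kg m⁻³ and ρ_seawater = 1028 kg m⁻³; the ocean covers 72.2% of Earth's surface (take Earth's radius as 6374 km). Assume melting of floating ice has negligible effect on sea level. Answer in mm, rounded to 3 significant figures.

Tesis: 0.32 × 2.41×10^4 km³ × (912/1028) = 6842 km³ of water.
Svalis: 0.32 × 10.2 km³ × (912/1028) = 2.896 km³ of water.
The Voreg sea-ice cover is floating and already displaces its own weight of water, so its melt adds essentially nothing to sea level.
Total added water ≈ 6.845×10^12 m³ over 3.69×10^14 m² → Δh = 0.0186 m = 18.6 mm.

≈ 18.6 mm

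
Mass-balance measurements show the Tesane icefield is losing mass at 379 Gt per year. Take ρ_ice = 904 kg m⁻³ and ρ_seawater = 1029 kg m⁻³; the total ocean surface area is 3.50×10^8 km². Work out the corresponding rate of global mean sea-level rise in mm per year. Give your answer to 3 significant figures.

ρ_w = 1029 kg m⁻³. Annual water volume added = 379 Gt / ρ_w = 3.790×10^14 kg / 1029 kg m⁻³ = 3.683×10^11 m³.
Δh per year = 3.683×10^11 / 3.50×10^14 = 1.05×10^-3 m = 1.05 mm.

≈ 1.05 mm/yr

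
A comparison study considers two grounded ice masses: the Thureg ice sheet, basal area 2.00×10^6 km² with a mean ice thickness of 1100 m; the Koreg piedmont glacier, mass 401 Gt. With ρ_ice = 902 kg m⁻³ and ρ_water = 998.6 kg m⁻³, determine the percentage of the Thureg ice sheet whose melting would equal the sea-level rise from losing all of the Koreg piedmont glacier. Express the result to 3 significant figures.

Equal sea-level rise means equal mass of meltwater, i.e. equal mass of ice lost.
Ice mass of Koreg: 4.010×10^14 kg; ice mass of Thureg: 1.984×10^18 kg.
Fraction required = 4.010×10^14 / 1.984×10^18 = 2.02×10^-4 → 0.0202 %.

≈ 0.0202 %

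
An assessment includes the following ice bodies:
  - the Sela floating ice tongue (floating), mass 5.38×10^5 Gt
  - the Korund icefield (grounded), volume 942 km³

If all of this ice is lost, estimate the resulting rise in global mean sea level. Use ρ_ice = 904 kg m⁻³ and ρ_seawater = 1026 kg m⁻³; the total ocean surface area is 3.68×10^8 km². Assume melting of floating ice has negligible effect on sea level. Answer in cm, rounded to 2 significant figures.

The Sela floating ice tongue is floating and already displaces its own weight of water, so its melt adds essentially nothing to sea level.
Korund: 942 km³ × (904/1026) = 830.0 km³ of water.
Total added water ≈ 8.300×10^11 m³ over 3.68×10^14 m² → Δh = 2.26×10^-3 m = 0.23 cm.

≈ 0.23 cm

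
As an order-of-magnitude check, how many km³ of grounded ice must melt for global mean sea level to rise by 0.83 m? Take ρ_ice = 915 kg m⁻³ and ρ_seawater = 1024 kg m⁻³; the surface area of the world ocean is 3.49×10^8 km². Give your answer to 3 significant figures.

Required water volume = Δh × A = 0.83 m × 3.49×10^14 m² = 2.897×10^14 m³ = 2.897×10^5 km³.
Ice volume = water volume × ρ_w/ρ_ice = 2.897×10^5 × 1024/915 = 3.24×10^5 km³.

≈ 3.24×10^5 km³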